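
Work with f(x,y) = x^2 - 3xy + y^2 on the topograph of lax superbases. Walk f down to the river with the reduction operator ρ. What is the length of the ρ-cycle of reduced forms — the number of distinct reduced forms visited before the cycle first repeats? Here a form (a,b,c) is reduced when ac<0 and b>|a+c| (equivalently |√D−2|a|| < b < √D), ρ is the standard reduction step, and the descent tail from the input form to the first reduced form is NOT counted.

D = 5, ⌊√D⌋ = 2
descent: ρ → (1,1,-1)  [lands on river]
river: ρ → (-1,1,1)
ρ-cycle length = 2 (tail of 1 descent step not counted)

2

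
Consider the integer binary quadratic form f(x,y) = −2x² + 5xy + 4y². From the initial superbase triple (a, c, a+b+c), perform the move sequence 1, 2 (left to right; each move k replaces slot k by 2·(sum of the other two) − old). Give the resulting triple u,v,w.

start (-2,4,7) = (f(1,0),f(0,1),f(1,1))
replace slot 1: 2·(4+7) − (-2) = 24 → (24,4,7)
replace slot 2: 2·(24+7) − 4 = 58 → (24,58,7)

24,58,7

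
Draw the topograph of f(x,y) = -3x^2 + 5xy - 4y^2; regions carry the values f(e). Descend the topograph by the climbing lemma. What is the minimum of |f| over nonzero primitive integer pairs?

translate: b→1 (≡-5 mod 6), so (3,-5,4)→(3,1,2)
flip: (3,1,2)→(2,-1,3)
reduced (well bottom): (2,-1,3) with a≤c, −a<b≤a
well minimum |f| = |-2| = 2 (negative-definite)

2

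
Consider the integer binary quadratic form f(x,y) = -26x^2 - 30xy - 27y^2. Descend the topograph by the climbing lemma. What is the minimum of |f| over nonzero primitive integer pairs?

translate: b→-22 (≡30 mod 52), so (26,30,27)→(26,-22,23)
flip: (26,-22,23)→(23,22,26)
reduced (well bottom): (23,22,26) with a≤c, −a<b≤a
well minimum |f| = |-23| = 23 (negative-definite)

23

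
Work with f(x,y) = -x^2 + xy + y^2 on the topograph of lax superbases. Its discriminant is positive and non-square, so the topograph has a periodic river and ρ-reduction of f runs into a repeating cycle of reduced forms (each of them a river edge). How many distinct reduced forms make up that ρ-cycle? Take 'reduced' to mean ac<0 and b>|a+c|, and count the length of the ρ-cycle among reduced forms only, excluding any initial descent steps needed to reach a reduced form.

D = 5, ⌊√D⌋ = 2
river: ρ → (1,1,-1)
river: ρ → (-1,1,1)
ρ-cycle length = 2 (tail of 0 descent steps not counted)

2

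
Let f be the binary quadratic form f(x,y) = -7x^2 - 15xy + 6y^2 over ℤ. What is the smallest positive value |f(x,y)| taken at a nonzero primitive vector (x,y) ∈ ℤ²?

descent: ρ → (6,15,-7)  [lands on river]
river: ρ → (-7,13,8)
river: ρ → (8,19,-1)
river: ρ → (-1,19,8)
river: ρ → (8,13,-7)
river: ρ → (-7,15,6)
river: ρ → (6,9,-13)
river: ρ → (-13,17,2)
river: ρ → (2,19,-4)
river: ρ → (-4,13,14)
river: ρ → (14,15,-3)
river: ρ → (-3,15,14)
river: ρ → (14,13,-4)
river: ρ → (-4,19,2)
river: ρ → (2,17,-13)
river: ρ → (-13,9,6)
closes: descent 1, river 16
min |a| on river = 1

1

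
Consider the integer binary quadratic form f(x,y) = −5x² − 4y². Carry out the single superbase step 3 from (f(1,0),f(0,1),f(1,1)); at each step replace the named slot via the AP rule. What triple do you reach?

start (-5,-4,-9) = (f(1,0),f(0,1),f(1,1))
replace slot 3: 2·((-5)+(-4)) − (-9) = -9 → (-5,-4,-9)

-5,-4,-9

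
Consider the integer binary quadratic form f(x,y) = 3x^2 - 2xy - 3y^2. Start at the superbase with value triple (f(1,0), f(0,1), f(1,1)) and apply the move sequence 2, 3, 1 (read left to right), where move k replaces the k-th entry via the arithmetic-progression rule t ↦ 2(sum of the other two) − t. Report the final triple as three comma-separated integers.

start (3,-3,-2) = (f(1,0),f(0,1),f(1,1))
replace slot 2: 2·(3+(-2)) − (-3) = 5 → (3,5,-2)
replace slot 3: 2·(3+5) − (-2) = 18 → (3,5,18)
replace slot 1: 2·(5+18) − 3 = 43 → (43,5,18)

43,5,18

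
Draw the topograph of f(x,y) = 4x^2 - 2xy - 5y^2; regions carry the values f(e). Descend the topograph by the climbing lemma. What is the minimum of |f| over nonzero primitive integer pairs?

descent: ρ → (-5,2,4)  [lands on river]
river: ρ → (4,6,-3)
river: ρ → (-3,6,4)
river: ρ → (4,2,-5)
river: ρ → (-5,8,1)
river: ρ → (1,8,-5)
closes: descent 1, river 6
min |a| on river = 1

1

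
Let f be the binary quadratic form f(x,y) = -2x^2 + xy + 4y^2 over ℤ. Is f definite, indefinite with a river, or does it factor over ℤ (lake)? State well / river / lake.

D = b²−4ac = 1² − 4·(-2)·4 = 33
D > 0 non-square ⇒ indefinite ⇒ periodic river

river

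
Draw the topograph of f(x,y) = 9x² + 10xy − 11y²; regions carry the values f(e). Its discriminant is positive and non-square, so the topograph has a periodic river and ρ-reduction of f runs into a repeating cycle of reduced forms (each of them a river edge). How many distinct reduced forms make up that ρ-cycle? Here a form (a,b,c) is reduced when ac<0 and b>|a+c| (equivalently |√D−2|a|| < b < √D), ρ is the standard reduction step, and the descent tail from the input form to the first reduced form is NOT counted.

D = 496, ⌊√D⌋ = 22
river: ρ → (-11,12,8)
river: ρ → (8,20,-3)
river: ρ → (-3,22,1)
river: ρ → (1,22,-3)
river: ρ → (-3,20,8)
river: ρ → (8,12,-11)
river: ρ → (-11,10,9)
river: ρ → (9,8,-12)
river: ρ → (-12,16,5)
river: ρ → (5,14,-15)
river: ρ → (-15,16,4)
river: ρ → (4,16,-15)
river: ρ → (-15,14,5)
river: ρ → (5,16,-12)
river: ρ → (-12,8,9)
river: ρ → (9,10,-11)
ρ-cycle length = 16 (tail of 0 descent steps not counted)

16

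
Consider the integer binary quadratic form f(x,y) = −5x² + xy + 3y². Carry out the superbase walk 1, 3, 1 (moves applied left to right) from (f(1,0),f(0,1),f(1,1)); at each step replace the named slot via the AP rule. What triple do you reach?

start (-5,3,-1) = (f(1,0),f(0,1),f(1,1))
replace slot 1: 2·(3+(-1)) − (-5) = 9 → (9,3,-1)
replace slot 3: 2·(9+3) − (-1) = 25 → (9,3,25)
replace slot 1: 2·(3+25) − 9 = 47 → (47,3,25)

47,3,25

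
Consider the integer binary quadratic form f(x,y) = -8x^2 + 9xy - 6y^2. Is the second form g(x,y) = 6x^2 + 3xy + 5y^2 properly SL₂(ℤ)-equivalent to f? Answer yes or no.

D₁ = -111, D₂ = -111
f is negative-definite; reduce −f:
−f: translate: b→7 (≡-9 mod 16), so (8,-9,6)→(8,7,5)
−f: flip: (8,7,5)→(5,-7,8)
−f: translate: b→3 (≡-7 mod 10), so (5,-7,8)→(5,3,6)
−f: reduced (well bottom): (5,3,6) with a≤c, −a<b≤a
flip sign back: reduced form of f is (-5,-3,-6)
g: flip: (6,3,5)→(5,-3,6)
g: reduced (well bottom): (5,-3,6) with a≤c, −a<b≤a
reduced forms (-5, -3, -6) vs (5, -3, 6) ⇒ inequivalent

no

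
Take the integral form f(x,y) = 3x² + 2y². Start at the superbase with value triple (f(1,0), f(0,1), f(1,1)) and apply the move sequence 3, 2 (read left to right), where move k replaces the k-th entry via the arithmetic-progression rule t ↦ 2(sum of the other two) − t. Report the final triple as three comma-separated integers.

start (3,2,5) = (f(1,0),f(0,1),f(1,1))
replace slot 3: 2·(3+2) − 5 = 5 → (3,2,5)
replace slot 2: 2·(3+5) − 2 = 14 → (3,14,5)

3,14,5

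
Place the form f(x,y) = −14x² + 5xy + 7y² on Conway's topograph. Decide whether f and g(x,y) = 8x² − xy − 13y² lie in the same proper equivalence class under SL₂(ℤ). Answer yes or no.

D₁ = 417, D₂ = 417
river cycle of f (length 18): (7, 9, -12), (-12, 15, 4), (4, 17, -8), (-8, 15, 6), (6, 9, -14), (-14, 19, 1), (1, 19, -14), (-14, 9, 6), (6, 15, -8), (-8, 17, 4), … (8 more)
river cycle of g (length 18): (8, 15, -6), (-6, 9, 14), (14, 19, -1), (-1, 19, 14), (14, 9, -6), (-6, 15, 8), (8, 17, -4), (-4, 15, 12), (12, 9, -7), (-7, 19, 2), … (8 more)
cycles differ ⇒ inequivalent

no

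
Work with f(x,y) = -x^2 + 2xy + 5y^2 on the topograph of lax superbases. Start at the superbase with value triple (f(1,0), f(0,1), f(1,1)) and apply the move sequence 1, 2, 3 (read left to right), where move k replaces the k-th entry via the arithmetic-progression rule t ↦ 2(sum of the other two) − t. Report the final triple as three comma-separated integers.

start (-1,5,6) = (f(1,0),f(0,1),f(1,1))
replace slot 1: 2·(5+6) − (-1) = 23 → (23,5,6)
replace slot 2: 2·(23+6) − 5 = 53 → (23,53,6)
replace slot 3: 2·(23+53) − 6 = 146 → (23,53,146)

23,53,146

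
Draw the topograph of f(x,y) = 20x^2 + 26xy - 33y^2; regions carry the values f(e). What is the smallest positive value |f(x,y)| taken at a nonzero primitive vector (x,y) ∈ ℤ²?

river: ρ → (-33,40,13)
river: ρ → (13,38,-36)
river: ρ → (-36,34,15)
river: ρ → (15,56,-3)
river: ρ → (-3,52,51)
river: ρ → (51,50,-4)
river: ρ → (-4,54,25)
river: ρ → (25,46,-12)
river: ρ → (-12,50,17)
river: ρ → (17,52,-9)
river: ρ → (-9,56,5)
river: ρ → (5,54,-20)
river: ρ → (-20,26,33)
river: ρ → (33,40,-13)
river: ρ → (-13,38,36)
river: ρ → (36,34,-15)
river: ρ → (-15,56,3)
river: ρ → (3,52,-51)
river: ρ → (-51,50,4)
river: ρ → (4,54,-25)
river: ρ → (-25,46,12)
river: ρ → (12,50,-17)
river: ρ → (-17,52,9)
river: ρ → (9,56,-5)
river: ρ → (-5,54,20)
river: ρ → (20,26,-33)
closes: descent 0, river 26
min |a| on river = 3

3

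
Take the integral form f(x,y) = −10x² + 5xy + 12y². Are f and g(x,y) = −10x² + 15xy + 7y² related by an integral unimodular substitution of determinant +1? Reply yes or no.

D₁ = 505, D₂ = 505
river cycle of f (length 8): (12, 19, -3), (-3, 17, 18), (18, 19, -2), (-2, 21, 8), (8, 11, -12), (-12, 13, 7), (7, 15, -10), (-10, 5, 12)
river cycle of g (length 8): (7, 13, -12), (-12, 11, 8), (8, 21, -2), (-2, 19, 18), (18, 17, -3), (-3, 19, 12), (12, 5, -10), (-10, 15, 7)
cycles differ ⇒ inequivalent

no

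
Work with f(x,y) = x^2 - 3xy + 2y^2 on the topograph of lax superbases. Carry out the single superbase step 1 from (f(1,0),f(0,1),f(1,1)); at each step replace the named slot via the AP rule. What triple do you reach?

start (1,2,0) = (f(1,0),f(0,1),f(1,1))
replace slot 1: 2·(2+0) − 1 = 3 → (3,2,0)

3,2,0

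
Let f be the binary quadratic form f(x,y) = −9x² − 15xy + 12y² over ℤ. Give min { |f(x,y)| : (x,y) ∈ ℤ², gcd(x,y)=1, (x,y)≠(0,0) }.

descent: ρ → (12,15,-9)  [lands on river]
river: ρ → (-9,21,6)
river: ρ → (6,15,-18)
river: ρ → (-18,21,3)
river: ρ → (3,21,-18)
river: ρ → (-18,15,6)
river: ρ → (6,21,-9)
river: ρ → (-9,15,12)
river: ρ → (12,9,-12)
river: ρ → (-12,15,9)
river: ρ → (9,21,-6)
river: ρ → (-6,15,18)
river: ρ → (18,21,-3)
river: ρ → (-3,21,18)
river: ρ → (18,15,-6)
river: ρ → (-6,21,9)
river: ρ → (9,15,-12)
river: ρ → (-12,9,12)
closes: descent 1, river 18
min |a| on river = 3

3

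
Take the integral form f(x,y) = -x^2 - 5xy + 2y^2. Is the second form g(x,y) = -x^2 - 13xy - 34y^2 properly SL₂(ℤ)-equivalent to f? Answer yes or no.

D₁ = 33, D₂ = 33
river cycle of f (length 4): (2, 5, -1), (-1, 5, 2), (2, 3, -3), (-3, 3, 2)
river cycle of g (length 4): (-1, 5, 2), (2, 3, -3), (-3, 3, 2), (2, 5, -1)
cycles coincide ⇒ equivalent

yes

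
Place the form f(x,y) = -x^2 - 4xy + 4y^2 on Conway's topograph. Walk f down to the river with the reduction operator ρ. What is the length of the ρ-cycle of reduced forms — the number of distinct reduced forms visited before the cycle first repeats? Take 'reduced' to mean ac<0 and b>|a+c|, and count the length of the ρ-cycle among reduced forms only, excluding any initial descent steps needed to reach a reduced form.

D = 32, ⌊√D⌋ = 5
descent: ρ → (4,4,-1)  [lands on river]
river: ρ → (-1,4,4)
ρ-cycle length = 2 (tail of 1 descent step not counted)

2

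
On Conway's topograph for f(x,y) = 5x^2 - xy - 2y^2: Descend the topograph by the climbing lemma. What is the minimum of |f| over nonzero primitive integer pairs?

descent: ρ → (-2,5,2)  [lands on river]
river: ρ → (2,3,-4)
river: ρ → (-4,5,1)
river: ρ → (1,5,-4)
river: ρ → (-4,3,2)
river: ρ → (2,5,-2)
river: ρ → (-2,3,4)
river: ρ → (4,5,-1)
river: ρ → (-1,5,4)
river: ρ → (4,3,-2)
closes: descent 1, river 10
min |a| on river = 1

1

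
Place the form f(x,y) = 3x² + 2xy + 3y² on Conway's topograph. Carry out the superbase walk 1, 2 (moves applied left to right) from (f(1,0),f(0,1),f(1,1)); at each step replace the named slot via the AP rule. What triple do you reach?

start (3,3,8) = (f(1,0),f(0,1),f(1,1))
replace slot 1: 2·(3+8) − 3 = 19 → (19,3,8)
replace slot 2: 2·(19+8) − 3 = 51 → (19,51,8)

19,51,8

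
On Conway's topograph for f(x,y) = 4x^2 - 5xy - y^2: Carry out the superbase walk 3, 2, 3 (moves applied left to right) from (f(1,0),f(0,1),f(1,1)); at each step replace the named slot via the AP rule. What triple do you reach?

start (4,-1,-2) = (f(1,0),f(0,1),f(1,1))
replace slot 3: 2·(4+(-1)) − (-2) = 8 → (4,-1,8)
replace slot 2: 2·(4+8) − (-1) = 25 → (4,25,8)
replace slot 3: 2·(4+25) − 8 = 50 → (4,25,50)

4,25,50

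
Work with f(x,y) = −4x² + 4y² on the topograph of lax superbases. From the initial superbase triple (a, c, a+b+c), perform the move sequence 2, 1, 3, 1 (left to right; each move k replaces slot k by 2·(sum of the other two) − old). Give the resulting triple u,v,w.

start (-4,4,0) = (f(1,0),f(0,1),f(1,1))
replace slot 2: 2·((-4)+0) − 4 = -12 → (-4,-12,0)
replace slot 1: 2·((-12)+0) − (-4) = -20 → (-20,-12,0)
replace slot 3: 2·((-20)+(-12)) − 0 = -64 → (-20,-12,-64)
replace slot 1: 2·((-12)+(-64)) − (-20) = -132 → (-132,-12,-64)

-132,-12,-64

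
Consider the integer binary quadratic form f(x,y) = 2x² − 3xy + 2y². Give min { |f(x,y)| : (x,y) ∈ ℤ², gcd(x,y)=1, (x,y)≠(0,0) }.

translate: b→1 (≡-3 mod 4), so (2,-3,2)→(2,1,1)
flip: (2,1,1)→(1,-1,2)
translate: b→1 (≡-1 mod 2), so (1,-1,2)→(1,1,2)
reduced (well bottom): (1,1,2) with a≤c, −a<b≤a
well minimum = a = 1

1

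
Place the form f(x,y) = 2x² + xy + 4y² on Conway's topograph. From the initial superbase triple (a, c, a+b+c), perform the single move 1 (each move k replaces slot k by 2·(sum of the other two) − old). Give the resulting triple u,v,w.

start (2,4,7) = (f(1,0),f(0,1),f(1,1))
replace slot 1: 2·(4+7) − 2 = 20 → (20,4,7)

20,4,7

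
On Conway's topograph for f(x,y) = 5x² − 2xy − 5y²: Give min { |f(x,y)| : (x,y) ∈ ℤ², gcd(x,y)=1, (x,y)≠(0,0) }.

descent: ρ → (-5,2,5)  [lands on river]
river: ρ → (5,8,-2)
river: ρ → (-2,8,5)
river: ρ → (5,2,-5)
river: ρ → (-5,8,2)
river: ρ → (2,8,-5)
closes: descent 1, river 6
min |a| on river = 2

2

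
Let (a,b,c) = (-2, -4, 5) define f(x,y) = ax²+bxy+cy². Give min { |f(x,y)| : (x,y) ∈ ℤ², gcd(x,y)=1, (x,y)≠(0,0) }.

descent: ρ → (5,4,-2)  [lands on river]
river: ρ → (-2,4,5)
river: ρ → (5,6,-1)
river: ρ → (-1,6,5)
closes: descent 1, river 4
min |a| on river = 1

1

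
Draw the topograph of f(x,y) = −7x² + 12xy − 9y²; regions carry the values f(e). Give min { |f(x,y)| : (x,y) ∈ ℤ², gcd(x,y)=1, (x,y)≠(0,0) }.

translate: b→2 (≡-12 mod 14), so (7,-12,9)→(7,2,4)
flip: (7,2,4)→(4,-2,7)
reduced (well bottom): (4,-2,7) with a≤c, −a<b≤a
well minimum |f| = |-4| = 4 (negative-definite)

4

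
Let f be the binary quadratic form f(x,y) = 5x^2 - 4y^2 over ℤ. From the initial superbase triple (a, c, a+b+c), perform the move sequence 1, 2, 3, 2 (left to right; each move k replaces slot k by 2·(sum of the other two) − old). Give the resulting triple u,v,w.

start (5,-4,1) = (f(1,0),f(0,1),f(1,1))
replace slot 1: 2·((-4)+1) − 5 = -11 → (-11,-4,1)
replace slot 2: 2·((-11)+1) − (-4) = -16 → (-11,-16,1)
replace slot 3: 2·((-11)+(-16)) − 1 = -55 → (-11,-16,-55)
replace slot 2: 2·((-11)+(-55)) − (-16) = -116 → (-11,-116,-55)

-11,-116,-55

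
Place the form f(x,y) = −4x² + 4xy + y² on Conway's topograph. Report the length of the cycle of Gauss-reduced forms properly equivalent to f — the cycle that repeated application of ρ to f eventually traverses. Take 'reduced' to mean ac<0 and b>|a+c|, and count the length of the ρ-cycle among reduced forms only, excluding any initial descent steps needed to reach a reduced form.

D = 32, ⌊√D⌋ = 5
river: ρ → (1,4,-4)
river: ρ → (-4,4,1)
ρ-cycle length = 2 (tail of 0 descent steps not counted)

2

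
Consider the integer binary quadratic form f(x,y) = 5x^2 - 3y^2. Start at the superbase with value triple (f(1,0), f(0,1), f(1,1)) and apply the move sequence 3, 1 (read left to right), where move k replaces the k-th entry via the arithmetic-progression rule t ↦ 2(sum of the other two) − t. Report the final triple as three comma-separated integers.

start (5,-3,2) = (f(1,0),f(0,1),f(1,1))
replace slot 3: 2·(5+(-3)) − 2 = 2 → (5,-3,2)
replace slot 1: 2·((-3)+2) − 5 = -7 → (-7,-3,2)

-7,-3,2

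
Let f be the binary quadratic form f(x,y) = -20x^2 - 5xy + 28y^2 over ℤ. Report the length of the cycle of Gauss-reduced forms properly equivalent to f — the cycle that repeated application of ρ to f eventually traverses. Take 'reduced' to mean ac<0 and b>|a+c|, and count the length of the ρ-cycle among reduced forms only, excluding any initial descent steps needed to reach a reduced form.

D = 2265, ⌊√D⌋ = 47
descent: ρ → (28,5,-20)
descent: ρ → (-20,35,13)  [lands on river]
river: ρ → (13,43,-8)
river: ρ → (-8,37,28)
river: ρ → (28,19,-17)
river: ρ → (-17,15,30)
river: ρ → (30,45,-2)
river: ρ → (-2,47,7)
river: ρ → (7,37,-32)
river: ρ → (-32,27,12)
river: ρ → (12,45,-5)
river: ρ → (-5,45,12)
river: ρ → (12,27,-32)
river: ρ → (-32,37,7)
river: ρ → (7,47,-2)
river: ρ → (-2,45,30)
river: ρ → (30,15,-17)
river: ρ → (-17,19,28)
river: ρ → (28,37,-8)
river: ρ → (-8,43,13)
river: ρ → (13,35,-20)
river: ρ → (-20,45,3)
river: ρ → (3,45,-20)
ρ-cycle length = 22 (tail of 2 descent steps not counted)

22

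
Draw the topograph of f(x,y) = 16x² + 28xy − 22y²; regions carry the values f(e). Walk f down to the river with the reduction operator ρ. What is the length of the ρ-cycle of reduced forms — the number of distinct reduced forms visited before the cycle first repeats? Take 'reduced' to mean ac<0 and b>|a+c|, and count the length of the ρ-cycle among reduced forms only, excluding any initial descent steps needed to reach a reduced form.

D = 2192, ⌊√D⌋ = 46
river: ρ → (-22,16,22)
river: ρ → (22,28,-16)
river: ρ → (-16,36,14)
river: ρ → (14,20,-32)
river: ρ → (-32,44,2)
river: ρ → (2,44,-32)
river: ρ → (-32,20,14)
river: ρ → (14,36,-16)
river: ρ → (-16,28,22)
river: ρ → (22,16,-22)
river: ρ → (-22,28,16)
river: ρ → (16,36,-14)
river: ρ → (-14,20,32)
river: ρ → (32,44,-2)
river: ρ → (-2,44,32)
river: ρ → (32,20,-14)
river: ρ → (-14,36,16)
river: ρ → (16,28,-22)
ρ-cycle length = 18 (tail of 0 descent steps not counted)

18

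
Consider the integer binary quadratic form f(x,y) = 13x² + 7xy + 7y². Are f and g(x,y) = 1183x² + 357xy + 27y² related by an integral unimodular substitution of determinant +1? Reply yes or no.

D₁ = -315, D₂ = -315
f: flip: (13,7,7)→(7,-7,13)
f: translate: b→7 (≡-7 mod 14), so (7,-7,13)→(7,7,13)
f: reduced (well bottom): (7,7,13) with a≤c, −a<b≤a
g: flip: (1183,357,27)→(27,-357,1183)
g: translate: b→21 (≡-357 mod 54), so (27,-357,1183)→(27,21,7)
g: flip: (27,21,7)→(7,-21,27)
g: translate: b→7 (≡-21 mod 14), so (7,-21,27)→(7,7,13)
g: reduced (well bottom): (7,7,13) with a≤c, −a<b≤a
reduced forms (7, 7, 13) vs (7, 7, 13) ⇒ equivalent

yes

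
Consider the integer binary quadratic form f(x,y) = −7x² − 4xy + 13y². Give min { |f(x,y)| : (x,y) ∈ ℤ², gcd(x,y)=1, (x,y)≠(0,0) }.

descent: ρ → (13,4,-7)
descent: ρ → (-7,10,10)  [lands on river]
river: ρ → (10,10,-7)
river: ρ → (-7,18,2)
river: ρ → (2,18,-7)
closes: descent 2, river 4
min |a| on river = 2

2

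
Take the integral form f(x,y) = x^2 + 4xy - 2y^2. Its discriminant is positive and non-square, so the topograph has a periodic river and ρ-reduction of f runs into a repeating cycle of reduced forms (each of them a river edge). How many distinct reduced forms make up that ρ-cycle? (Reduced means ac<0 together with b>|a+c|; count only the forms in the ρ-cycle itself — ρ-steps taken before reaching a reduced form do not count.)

D = 24, ⌊√D⌋ = 4
river: ρ → (-2,4,1)
river: ρ → (1,4,-2)
ρ-cycle length = 2 (tail of 0 descent steps not counted)

2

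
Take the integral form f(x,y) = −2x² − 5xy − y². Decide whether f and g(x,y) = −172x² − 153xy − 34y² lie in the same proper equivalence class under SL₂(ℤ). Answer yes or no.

D₁ = 17, D₂ = 17
river cycle of f (length 6): (-1, 3, 2), (2, 1, -2), (-2, 3, 1), (1, 3, -2), (-2, 1, 2), (2, 3, -1)
river cycle of g (length 6): (-2, 3, 1), (1, 3, -2), (-2, 1, 2), (2, 3, -1), (-1, 3, 2), (2, 1, -2)
cycles coincide ⇒ equivalent

yes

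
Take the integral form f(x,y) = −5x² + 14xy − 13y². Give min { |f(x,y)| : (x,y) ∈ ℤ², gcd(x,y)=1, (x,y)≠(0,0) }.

translate: b→-4 (≡-14 mod 10), so (5,-14,13)→(5,-4,4)
flip: (5,-4,4)→(4,4,5)
reduced (well bottom): (4,4,5) with a≤c, −a<b≤a
well minimum |f| = |-4| = 4 (negative-definite)

4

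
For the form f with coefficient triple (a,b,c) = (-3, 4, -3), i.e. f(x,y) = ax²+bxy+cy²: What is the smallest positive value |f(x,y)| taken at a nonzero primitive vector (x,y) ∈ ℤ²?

translate: b→2 (≡-4 mod 6), so (3,-4,3)→(3,2,2)
flip: (3,2,2)→(2,-2,3)
translate: b→2 (≡-2 mod 4), so (2,-2,3)→(2,2,3)
reduced (well bottom): (2,2,3) with a≤c, −a<b≤a
well minimum |f| = |-2| = 2 (negative-definite)

2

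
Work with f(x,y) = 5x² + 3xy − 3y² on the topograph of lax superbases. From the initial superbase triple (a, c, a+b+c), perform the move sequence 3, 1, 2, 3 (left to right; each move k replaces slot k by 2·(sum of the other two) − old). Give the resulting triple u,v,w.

start (5,-3,5) = (f(1,0),f(0,1),f(1,1))
replace slot 3: 2·(5+(-3)) − 5 = -1 → (5,-3,-1)
replace slot 1: 2·((-3)+(-1)) − 5 = -13 → (-13,-3,-1)
replace slot 2: 2·((-13)+(-1)) − (-3) = -25 → (-13,-25,-1)
replace slot 3: 2·((-13)+(-25)) − (-1) = -75 → (-13,-25,-75)

-13,-25,-75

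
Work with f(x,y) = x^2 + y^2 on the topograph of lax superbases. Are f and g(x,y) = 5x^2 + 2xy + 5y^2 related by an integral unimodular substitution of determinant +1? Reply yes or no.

D₁ = -4, D₂ = -96
discriminants differ ⇒ not SL₂(ℤ)-equivalent

no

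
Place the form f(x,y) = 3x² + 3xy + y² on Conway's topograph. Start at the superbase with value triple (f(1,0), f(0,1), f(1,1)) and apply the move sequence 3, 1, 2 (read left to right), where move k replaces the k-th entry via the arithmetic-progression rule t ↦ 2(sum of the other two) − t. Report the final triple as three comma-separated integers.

start (3,1,7) = (f(1,0),f(0,1),f(1,1))
replace slot 3: 2·(3+1) − 7 = 1 → (3,1,1)
replace slot 1: 2·(1+1) − 3 = 1 → (1,1,1)
replace slot 2: 2·(1+1) − 1 = 3 → (1,3,1)

1,3,1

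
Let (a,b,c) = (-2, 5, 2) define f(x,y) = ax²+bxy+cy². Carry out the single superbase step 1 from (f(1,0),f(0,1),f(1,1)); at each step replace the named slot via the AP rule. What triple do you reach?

start (-2,2,5) = (f(1,0),f(0,1),f(1,1))
replace slot 1: 2·(2+5) − (-2) = 16 → (16,2,5)

16,2,5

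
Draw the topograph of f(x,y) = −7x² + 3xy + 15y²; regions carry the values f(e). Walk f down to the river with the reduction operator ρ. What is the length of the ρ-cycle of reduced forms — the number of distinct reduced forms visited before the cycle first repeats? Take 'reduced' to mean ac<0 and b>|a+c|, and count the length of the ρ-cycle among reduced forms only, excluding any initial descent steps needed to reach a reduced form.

D = 429, ⌊√D⌋ = 20
descent: ρ → (15,-3,-7)
descent: ρ → (-7,17,5)  [lands on river]
river: ρ → (5,13,-13)
river: ρ → (-13,13,5)
river: ρ → (5,17,-7)
river: ρ → (-7,11,11)
river: ρ → (11,11,-7)
ρ-cycle length = 6 (tail of 2 descent steps not counted)

6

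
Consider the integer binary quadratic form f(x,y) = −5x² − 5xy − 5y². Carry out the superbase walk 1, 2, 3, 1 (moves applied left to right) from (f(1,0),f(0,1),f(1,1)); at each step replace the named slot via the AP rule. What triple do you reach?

start (-5,-5,-15) = (f(1,0),f(0,1),f(1,1))
replace slot 1: 2·((-5)+(-15)) − (-5) = -35 → (-35,-5,-15)
replace slot 2: 2·((-35)+(-15)) − (-5) = -95 → (-35,-95,-15)
replace slot 3: 2·((-35)+(-95)) − (-15) = -245 → (-35,-95,-245)
replace slot 1: 2·((-95)+(-245)) − (-35) = -645 → (-645,-95,-245)

-645,-95,-245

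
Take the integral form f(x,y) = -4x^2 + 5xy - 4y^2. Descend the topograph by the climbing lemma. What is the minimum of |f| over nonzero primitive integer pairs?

translate: b→3 (≡-5 mod 8), so (4,-5,4)→(4,3,3)
flip: (4,3,3)→(3,-3,4)
translate: b→3 (≡-3 mod 6), so (3,-3,4)→(3,3,4)
reduced (well bottom): (3,3,4) with a≤c, −a<b≤a
well minimum |f| = |-3| = 3 (negative-definite)

3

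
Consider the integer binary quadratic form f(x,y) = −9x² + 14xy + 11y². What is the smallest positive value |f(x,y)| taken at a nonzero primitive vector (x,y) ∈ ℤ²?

river: ρ → (11,8,-12)
river: ρ → (-12,16,7)
river: ρ → (7,12,-16)
river: ρ → (-16,20,3)
river: ρ → (3,22,-9)
river: ρ → (-9,14,11)
closes: descent 0, river 6
min |a| on river = 3

3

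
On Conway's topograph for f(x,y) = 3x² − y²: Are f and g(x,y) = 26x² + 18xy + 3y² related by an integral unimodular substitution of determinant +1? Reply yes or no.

D₁ = 12, D₂ = 12
river cycle of f (length 2): (-1, 2, 2), (2, 2, -1)
river cycle of g (length 2): (-1, 2, 2), (2, 2, -1)
cycles coincide ⇒ equivalent

yes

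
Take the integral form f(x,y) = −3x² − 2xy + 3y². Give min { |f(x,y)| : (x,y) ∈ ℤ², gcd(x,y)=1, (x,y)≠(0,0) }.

descent: ρ → (3,2,-3)  [lands on river]
river: ρ → (-3,4,2)
river: ρ → (2,4,-3)
river: ρ → (-3,2,3)
river: ρ → (3,4,-2)
river: ρ → (-2,4,3)
closes: descent 1, river 6
min |a| on river = 2

2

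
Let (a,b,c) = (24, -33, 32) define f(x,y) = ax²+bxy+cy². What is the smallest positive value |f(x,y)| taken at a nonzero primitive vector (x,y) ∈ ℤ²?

translate: b→15 (≡-33 mod 48), so (24,-33,32)→(24,15,23)
flip: (24,15,23)→(23,-15,24)
reduced (well bottom): (23,-15,24) with a≤c, −a<b≤a
well minimum = a = 23

23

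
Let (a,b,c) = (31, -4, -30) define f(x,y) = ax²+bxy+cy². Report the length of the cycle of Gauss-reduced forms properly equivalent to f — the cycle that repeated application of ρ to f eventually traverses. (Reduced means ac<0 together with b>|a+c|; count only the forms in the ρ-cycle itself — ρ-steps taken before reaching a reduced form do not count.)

D = 3736, ⌊√D⌋ = 61
descent: ρ → (-30,4,31)  [lands on river]
river: ρ → (31,58,-3)
river: ρ → (-3,56,50)
river: ρ → (50,44,-9)
river: ρ → (-9,46,45)
river: ρ → (45,44,-10)
river: ρ → (-10,56,15)
river: ρ → (15,34,-43)
river: ρ → (-43,52,6)
river: ρ → (6,56,-25)
river: ρ → (-25,44,18)
river: ρ → (18,28,-41)
river: ρ → (-41,54,5)
river: ρ → (5,56,-30)
ρ-cycle length = 14 (tail of 1 descent step not counted)

14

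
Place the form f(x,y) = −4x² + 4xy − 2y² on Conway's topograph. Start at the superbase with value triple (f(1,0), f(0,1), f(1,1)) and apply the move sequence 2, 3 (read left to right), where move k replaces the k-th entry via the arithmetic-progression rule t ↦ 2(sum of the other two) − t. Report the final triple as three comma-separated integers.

start (-4,-2,-2) = (f(1,0),f(0,1),f(1,1))
replace slot 2: 2·((-4)+(-2)) − (-2) = -10 → (-4,-10,-2)
replace slot 3: 2·((-4)+(-10)) − (-2) = -26 → (-4,-10,-26)

-4,-10,-26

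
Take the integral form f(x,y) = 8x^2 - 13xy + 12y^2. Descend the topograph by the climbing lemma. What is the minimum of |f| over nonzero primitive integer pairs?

translate: b→3 (≡-13 mod 16), so (8,-13,12)→(8,3,7)
flip: (8,3,7)→(7,-3,8)
reduced (well bottom): (7,-3,8) with a≤c, −a<b≤a
well minimum = a = 7

7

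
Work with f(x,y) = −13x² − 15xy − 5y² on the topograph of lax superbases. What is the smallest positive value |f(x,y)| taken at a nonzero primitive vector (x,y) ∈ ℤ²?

translate: b→-11 (≡15 mod 26), so (13,15,5)→(13,-11,3)
flip: (13,-11,3)→(3,11,13)
translate: b→-1 (≡11 mod 6), so (3,11,13)→(3,-1,3)
flip: (3,-1,3)→(3,1,3)
reduced (well bottom): (3,1,3) with a≤c, −a<b≤a
well minimum |f| = |-3| = 3 (negative-definite)

3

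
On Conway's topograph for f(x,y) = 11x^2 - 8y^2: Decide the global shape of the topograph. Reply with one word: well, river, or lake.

D = b²−4ac = 0² − 4·11·(-8) = 352
D > 0 non-square ⇒ indefinite ⇒ periodic river

river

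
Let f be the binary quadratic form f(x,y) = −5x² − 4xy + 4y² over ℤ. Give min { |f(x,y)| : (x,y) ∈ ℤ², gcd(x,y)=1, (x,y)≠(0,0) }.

descent: ρ → (4,4,-5)  [lands on river]
river: ρ → (-5,6,3)
river: ρ → (3,6,-5)
river: ρ → (-5,4,4)
closes: descent 1, river 4
min |a| on river = 3

3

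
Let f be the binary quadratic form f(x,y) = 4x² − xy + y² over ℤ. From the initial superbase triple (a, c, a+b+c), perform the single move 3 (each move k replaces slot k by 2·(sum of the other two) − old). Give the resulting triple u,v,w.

start (4,1,4) = (f(1,0),f(0,1),f(1,1))
replace slot 3: 2·(4+1) − 4 = 6 → (4,1,6)

4,1,6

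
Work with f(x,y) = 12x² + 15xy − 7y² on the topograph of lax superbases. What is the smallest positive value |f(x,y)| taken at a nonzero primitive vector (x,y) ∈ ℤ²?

river: ρ → (-7,13,14)
river: ρ → (14,15,-6)
river: ρ → (-6,21,5)
river: ρ → (5,19,-10)
river: ρ → (-10,21,3)
river: ρ → (3,21,-10)
river: ρ → (-10,19,5)
river: ρ → (5,21,-6)
river: ρ → (-6,15,14)
river: ρ → (14,13,-7)
river: ρ → (-7,15,12)
river: ρ → (12,9,-10)
river: ρ → (-10,11,11)
river: ρ → (11,11,-10)
river: ρ → (-10,9,12)
river: ρ → (12,15,-7)
closes: descent 0, river 16
min |a| on river = 3

3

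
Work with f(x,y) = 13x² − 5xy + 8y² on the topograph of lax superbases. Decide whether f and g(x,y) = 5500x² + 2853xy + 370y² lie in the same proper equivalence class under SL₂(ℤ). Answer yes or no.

D₁ = -391, D₂ = -391
f: flip: (13,-5,8)→(8,5,13)
f: reduced (well bottom): (8,5,13) with a≤c, −a<b≤a
g: flip: (5500,2853,370)→(370,-2853,5500)
g: translate: b→107 (≡-2853 mod 740), so (370,-2853,5500)→(370,107,8)
g: flip: (370,107,8)→(8,-107,370)
g: translate: b→5 (≡-107 mod 16), so (8,-107,370)→(8,5,13)
g: reduced (well bottom): (8,5,13) with a≤c, −a<b≤a
reduced forms (8, 5, 13) vs (8, 5, 13) ⇒ equivalent

yes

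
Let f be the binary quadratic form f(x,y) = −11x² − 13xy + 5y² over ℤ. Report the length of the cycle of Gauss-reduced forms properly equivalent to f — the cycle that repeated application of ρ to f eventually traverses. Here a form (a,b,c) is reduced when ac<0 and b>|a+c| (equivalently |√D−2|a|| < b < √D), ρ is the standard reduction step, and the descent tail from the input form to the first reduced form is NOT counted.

D = 389, ⌊√D⌋ = 19
descent: ρ → (5,13,-11)  [lands on river]
river: ρ → (-11,9,7)
river: ρ → (7,19,-1)
river: ρ → (-1,19,7)
river: ρ → (7,9,-11)
river: ρ → (-11,13,5)
river: ρ → (5,17,-5)
river: ρ → (-5,13,11)
river: ρ → (11,9,-7)
river: ρ → (-7,19,1)
river: ρ → (1,19,-7)
river: ρ → (-7,9,11)
river: ρ → (11,13,-5)
river: ρ → (-5,17,5)
ρ-cycle length = 14 (tail of 1 descent step not counted)

14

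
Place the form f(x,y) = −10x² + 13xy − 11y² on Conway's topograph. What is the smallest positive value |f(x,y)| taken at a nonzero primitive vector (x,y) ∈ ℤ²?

translate: b→7 (≡-13 mod 20), so (10,-13,11)→(10,7,8)
flip: (10,7,8)→(8,-7,10)
reduced (well bottom): (8,-7,10) with a≤c, −a<b≤a
well minimum |f| = |-8| = 8 (negative-definite)

8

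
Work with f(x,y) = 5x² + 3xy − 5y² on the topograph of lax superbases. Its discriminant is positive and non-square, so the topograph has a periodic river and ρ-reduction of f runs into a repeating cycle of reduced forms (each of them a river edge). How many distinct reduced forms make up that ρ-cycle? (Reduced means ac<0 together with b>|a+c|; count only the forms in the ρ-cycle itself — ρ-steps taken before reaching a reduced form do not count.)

D = 109, ⌊√D⌋ = 10
river: ρ → (-5,7,3)
river: ρ → (3,5,-7)
river: ρ → (-7,9,1)
river: ρ → (1,9,-7)
river: ρ → (-7,5,3)
river: ρ → (3,7,-5)
river: ρ → (-5,3,5)
river: ρ → (5,7,-3)
river: ρ → (-3,5,7)
river: ρ → (7,9,-1)
river: ρ → (-1,9,7)
river: ρ → (7,5,-3)
river: ρ → (-3,7,5)
river: ρ → (5,3,-5)
ρ-cycle length = 14 (tail of 0 descent steps not counted)

14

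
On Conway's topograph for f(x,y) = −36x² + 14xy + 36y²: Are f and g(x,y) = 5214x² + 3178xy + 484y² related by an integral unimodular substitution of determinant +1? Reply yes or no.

D₁ = 5380, D₂ = 5380
river cycle of f (length 10): (36, 58, -14), (-14, 54, 44), (44, 34, -24), (-24, 62, 16), (16, 66, -16), (-16, 62, 24), (24, 34, -44), (-44, 54, 14), (14, 58, -36), (-36, 14, 36)
river cycle of g (length 10): (36, 58, -14), (-14, 54, 44), (44, 34, -24), (-24, 62, 16), (16, 66, -16), (-16, 62, 24), (24, 34, -44), (-44, 54, 14), (14, 58, -36), (-36, 14, 36)
cycles coincide ⇒ equivalent

yes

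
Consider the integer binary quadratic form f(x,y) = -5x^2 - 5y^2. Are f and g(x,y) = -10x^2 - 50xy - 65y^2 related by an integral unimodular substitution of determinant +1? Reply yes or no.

D₁ = -100, D₂ = -100
f is negative-definite; reduce −f:
−f: reduced (well bottom): (5,0,5) with a≤c, −a<b≤a
flip sign back: reduced form of f is (-5,0,-5)
g is negative-definite; reduce −g:
−g: translate: b→10 (≡50 mod 20), so (10,50,65)→(10,10,5)
−g: flip: (10,10,5)→(5,-10,10)
−g: translate: b→0 (≡-10 mod 10), so (5,-10,10)→(5,0,5)
−g: reduced (well bottom): (5,0,5) with a≤c, −a<b≤a
flip sign back: reduced form of g is (-5,0,-5)
reduced forms (-5, 0, -5) vs (-5, 0, -5) ⇒ equivalent

yes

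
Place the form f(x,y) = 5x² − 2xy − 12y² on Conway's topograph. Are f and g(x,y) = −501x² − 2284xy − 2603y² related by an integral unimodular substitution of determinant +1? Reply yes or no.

D₁ = 244, D₂ = 244
river cycle of f (length 22): (5, 8, -9), (-9, 10, 4), (4, 14, -3), (-3, 10, 12), (12, 14, -1), (-1, 14, 12), (12, 10, -3), (-3, 14, 4), (4, 10, -9), (-9, 8, 5), … (12 more)
river cycle of g (length 22): (-5, 12, 5), (5, 8, -9), (-9, 10, 4), (4, 14, -3), (-3, 10, 12), (12, 14, -1), (-1, 14, 12), (12, 10, -3), (-3, 14, 4), (4, 10, -9), … (12 more)
cycles coincide ⇒ equivalent

yes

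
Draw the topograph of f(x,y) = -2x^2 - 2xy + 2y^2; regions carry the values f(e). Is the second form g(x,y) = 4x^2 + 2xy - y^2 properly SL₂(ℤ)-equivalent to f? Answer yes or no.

D₁ = 20, D₂ = 20
river cycle of f (length 2): (2, 2, -2), (-2, 2, 2)
river cycle of g (length 2): (-1, 4, 1), (1, 4, -1)
cycles differ ⇒ inequivalent

no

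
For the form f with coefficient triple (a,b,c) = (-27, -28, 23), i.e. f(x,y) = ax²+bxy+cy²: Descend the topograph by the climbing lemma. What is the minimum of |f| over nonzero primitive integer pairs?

descent: ρ → (23,28,-27)  [lands on river]
river: ρ → (-27,26,24)
river: ρ → (24,22,-29)
river: ρ → (-29,36,17)
river: ρ → (17,32,-33)
river: ρ → (-33,34,16)
river: ρ → (16,30,-37)
river: ρ → (-37,44,9)
river: ρ → (9,46,-32)
river: ρ → (-32,18,23)
closes: descent 1, river 10
min |a| on river = 9

9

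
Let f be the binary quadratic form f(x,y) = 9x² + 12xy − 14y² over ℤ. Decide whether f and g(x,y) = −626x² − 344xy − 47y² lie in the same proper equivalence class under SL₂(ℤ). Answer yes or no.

D₁ = 648, D₂ = 648
river cycle of f (length 10): (-14, 16, 7), (7, 12, -18), (-18, 24, 1), (1, 24, -18), (-18, 12, 7), (7, 16, -14), (-14, 12, 9), (9, 24, -2), (-2, 24, 9), (9, 12, -14)
river cycle of g (length 10): (-2, 24, 9), (9, 12, -14), (-14, 16, 7), (7, 12, -18), (-18, 24, 1), (1, 24, -18), (-18, 12, 7), (7, 16, -14), (-14, 12, 9), (9, 24, -2)
cycles coincide ⇒ equivalent

yes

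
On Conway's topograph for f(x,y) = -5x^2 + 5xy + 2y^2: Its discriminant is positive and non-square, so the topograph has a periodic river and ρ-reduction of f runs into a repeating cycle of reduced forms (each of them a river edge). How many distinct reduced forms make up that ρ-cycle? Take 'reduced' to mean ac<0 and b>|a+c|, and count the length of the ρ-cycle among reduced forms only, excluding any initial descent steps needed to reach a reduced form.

D = 65, ⌊√D⌋ = 8
river: ρ → (2,7,-2)
river: ρ → (-2,5,5)
river: ρ → (5,5,-2)
river: ρ → (-2,7,2)
river: ρ → (2,5,-5)
river: ρ → (-5,5,2)
ρ-cycle length = 6 (tail of 0 descent steps not counted)

6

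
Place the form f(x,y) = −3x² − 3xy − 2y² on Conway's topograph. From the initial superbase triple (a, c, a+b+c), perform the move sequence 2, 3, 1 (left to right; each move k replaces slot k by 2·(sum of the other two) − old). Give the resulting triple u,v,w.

start (-3,-2,-8) = (f(1,0),f(0,1),f(1,1))
replace slot 2: 2·((-3)+(-8)) − (-2) = -20 → (-3,-20,-8)
replace slot 3: 2·((-3)+(-20)) − (-8) = -38 → (-3,-20,-38)
replace slot 1: 2·((-20)+(-38)) − (-3) = -113 → (-113,-20,-38)

-113,-20,-38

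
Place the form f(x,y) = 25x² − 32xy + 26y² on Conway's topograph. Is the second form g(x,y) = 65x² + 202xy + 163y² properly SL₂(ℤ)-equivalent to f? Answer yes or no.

D₁ = -1576, D₂ = -1576
f: translate: b→18 (≡-32 mod 50), so (25,-32,26)→(25,18,19)
f: flip: (25,18,19)→(19,-18,25)
f: reduced (well bottom): (19,-18,25) with a≤c, −a<b≤a
g: translate: b→-58 (≡202 mod 130), so (65,202,163)→(65,-58,19)
g: flip: (65,-58,19)→(19,58,65)
g: translate: b→-18 (≡58 mod 38), so (19,58,65)→(19,-18,25)
g: reduced (well bottom): (19,-18,25) with a≤c, −a<b≤a
reduced forms (19, -18, 25) vs (19, -18, 25) ⇒ equivalent

yes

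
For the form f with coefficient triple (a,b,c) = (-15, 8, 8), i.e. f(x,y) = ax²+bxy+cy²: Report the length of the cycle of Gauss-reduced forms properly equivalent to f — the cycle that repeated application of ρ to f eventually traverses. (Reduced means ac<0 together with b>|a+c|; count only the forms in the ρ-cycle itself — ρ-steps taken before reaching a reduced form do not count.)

D = 544, ⌊√D⌋ = 23
river: ρ → (8,8,-15)
river: ρ → (-15,22,1)
river: ρ → (1,22,-15)
river: ρ → (-15,8,8)
ρ-cycle length = 4 (tail of 0 descent steps not counted)

4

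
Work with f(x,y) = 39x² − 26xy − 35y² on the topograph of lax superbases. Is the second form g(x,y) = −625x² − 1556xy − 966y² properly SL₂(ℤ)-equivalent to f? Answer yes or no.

D₁ = 6136, D₂ = 6136
river cycle of f (length 6): (-35, 26, 39), (39, 52, -22), (-22, 36, 55), (55, 74, -3), (-3, 76, 30), (30, 44, -35)
river cycle of g (length 6): (-35, 26, 39), (39, 52, -22), (-22, 36, 55), (55, 74, -3), (-3, 76, 30), (30, 44, -35)
cycles coincide ⇒ equivalent

yes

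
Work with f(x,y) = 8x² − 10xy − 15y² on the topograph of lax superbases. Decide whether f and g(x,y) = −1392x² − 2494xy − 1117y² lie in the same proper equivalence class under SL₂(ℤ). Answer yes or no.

D₁ = 580, D₂ = 580
river cycle of f (length 6): (-15, 10, 8), (8, 22, -3), (-3, 20, 15), (15, 10, -8), (-8, 22, 3), (3, 20, -15)
river cycle of g (length 6): (-15, 10, 8), (8, 22, -3), (-3, 20, 15), (15, 10, -8), (-8, 22, 3), (3, 20, -15)
cycles coincide ⇒ equivalent

yes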